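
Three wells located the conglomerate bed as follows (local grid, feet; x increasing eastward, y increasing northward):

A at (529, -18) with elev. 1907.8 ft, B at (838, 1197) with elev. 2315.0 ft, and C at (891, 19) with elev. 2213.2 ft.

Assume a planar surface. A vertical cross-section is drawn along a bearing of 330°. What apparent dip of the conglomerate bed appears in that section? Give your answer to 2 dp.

17.13°

Let the plane be z = a·x + b·y + c.
B−A: 309a + 1215b = 407.2;  C−A: 362a + 37b = 305.4.
Solving gives a = 0.83099, b = 0.12381.
Unit vector along 330° is (sin 330°, cos 330°) = (-0.5000, 0.8660).
Slope in that direction = a·(-0.5000) + b·(0.8660) = −0.30828.
Apparent dip = arctan|0.30828| = 17.13° (true dip is 40.0°, so apparent ≤ true as expected).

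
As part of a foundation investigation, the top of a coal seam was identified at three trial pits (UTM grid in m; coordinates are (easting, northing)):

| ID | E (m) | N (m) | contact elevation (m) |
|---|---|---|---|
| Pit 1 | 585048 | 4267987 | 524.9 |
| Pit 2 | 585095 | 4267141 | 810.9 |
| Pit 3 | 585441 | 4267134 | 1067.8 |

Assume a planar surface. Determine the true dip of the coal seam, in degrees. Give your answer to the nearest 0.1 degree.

Two edge vectors: Pit 1→Pit 2 = (47, -846, 286), Pit 1→Pit 3 = (393, -853, 542.9).
Normal n = (Pit 1→Pit 2) × (Pit 1→Pit 3) = (-215335.4, 86881.7, 292387).
So ∂z/∂E = −n_x/n_z = 0.73647 and ∂z/∂N = −n_y/n_z = −0.29715.
Gradient magnitude |∇z| = √(a² + b²) = √(0.54239 + 0.08830) = 0.79416.
True dip = arctan(0.79416) = 38.5°, dipping toward WNW (azimuth ≈ 292°).

38.5°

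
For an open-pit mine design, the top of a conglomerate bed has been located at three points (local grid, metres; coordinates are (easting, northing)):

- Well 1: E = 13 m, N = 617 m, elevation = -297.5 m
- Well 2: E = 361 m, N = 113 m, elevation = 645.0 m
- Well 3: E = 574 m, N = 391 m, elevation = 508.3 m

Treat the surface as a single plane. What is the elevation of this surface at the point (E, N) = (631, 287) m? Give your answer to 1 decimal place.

688.8 m

Let the plane be z = a·E + b·N + c.
Well 2−Well 1: 348a − 504b = 942.5;  Well 3−Well 1: 561a − 226b = 805.8.
Solving gives a = 0.94621, b = −1.21670.
Then c = -297.5 − a·13 − b·617 = 440.90.
At (631, 287): z = 597.1 − 349.2 + 440.90 = 688.8 m.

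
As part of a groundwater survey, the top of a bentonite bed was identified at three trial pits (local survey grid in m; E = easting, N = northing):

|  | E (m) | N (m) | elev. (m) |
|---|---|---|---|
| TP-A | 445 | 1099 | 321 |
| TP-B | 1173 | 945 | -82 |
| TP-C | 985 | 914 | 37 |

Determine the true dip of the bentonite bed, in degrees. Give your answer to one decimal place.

Two edge vectors: TP-A→TP-B = (728, -154, -403), TP-A→TP-C = (540, -185, -284).
Normal n = (TP-A→TP-B) × (TP-A→TP-C) = (-30819, -10868, -51520).
So ∂z/∂E = −n_x/n_z = −0.59819 and ∂z/∂N = −n_y/n_z = −0.21095.
Gradient magnitude |∇z| = √(a² + b²) = √(0.35784 + 0.04450) = 0.63430.
True dip = arctan(0.63430) = 32.4°, dipping toward ENE (azimuth ≈ 071°).

32.4°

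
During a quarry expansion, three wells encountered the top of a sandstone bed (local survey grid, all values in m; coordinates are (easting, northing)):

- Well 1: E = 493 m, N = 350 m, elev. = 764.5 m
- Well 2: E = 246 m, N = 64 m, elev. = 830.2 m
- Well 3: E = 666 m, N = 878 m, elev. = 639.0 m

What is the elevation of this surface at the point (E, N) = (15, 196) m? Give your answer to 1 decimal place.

794.7 m

Let the plane be z = a·E + b·N + c.
Well 2−Well 1: −247a − 286b = 65.7;  Well 3−Well 1: 173a + 528b = −125.5.
Solving gives a = 0.01487, b = −0.24256.
Then c = 764.5 − a·493 − b·350 = 842.07.
At (15, 196): z = 0.2 − 47.5 + 842.07 = 794.7 m.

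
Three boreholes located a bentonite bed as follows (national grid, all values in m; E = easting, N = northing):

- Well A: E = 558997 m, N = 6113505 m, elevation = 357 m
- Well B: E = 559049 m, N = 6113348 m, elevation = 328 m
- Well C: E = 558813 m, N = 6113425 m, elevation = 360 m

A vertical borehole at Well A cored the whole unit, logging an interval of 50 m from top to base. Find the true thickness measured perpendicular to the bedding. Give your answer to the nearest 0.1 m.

Let the plane be z = a·E + b·N + c.
Well B−Well A: 52a − 157b = −29;  Well C−Well A: −184a − 80b = 3.
Solving gives a = −0.08445, b = 0.15674.
|∇z| = √(a²+b²) = 0.17805, so dip δ = arctan(0.17805) = 10.10°.
True thickness = vertical thickness × cos δ = 50 × cos 10.10° = 49.2 m.

49.2 m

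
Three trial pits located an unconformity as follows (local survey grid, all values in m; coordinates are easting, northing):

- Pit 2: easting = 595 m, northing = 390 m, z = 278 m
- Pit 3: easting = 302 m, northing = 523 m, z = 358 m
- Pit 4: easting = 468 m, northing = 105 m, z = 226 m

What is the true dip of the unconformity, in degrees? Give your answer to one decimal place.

Two edge vectors: Pit 2→Pit 3 = (-293, 133, 80), Pit 2→Pit 4 = (-127, -285, -52).
Normal n = (Pit 2→Pit 3) × (Pit 2→Pit 4) = (15884, -25396, 100396).
So ∂z/∂easting = −n_x/n_z = −0.15821 and ∂z/∂northing = −n_y/n_z = 0.25296.
Gradient magnitude |∇z| = √(a² + b²) = √(0.02503 + 0.06399) = 0.29836.
True dip = arctan(0.29836) = 16.6°, dipping toward SSE (azimuth ≈ 148°).

16.6°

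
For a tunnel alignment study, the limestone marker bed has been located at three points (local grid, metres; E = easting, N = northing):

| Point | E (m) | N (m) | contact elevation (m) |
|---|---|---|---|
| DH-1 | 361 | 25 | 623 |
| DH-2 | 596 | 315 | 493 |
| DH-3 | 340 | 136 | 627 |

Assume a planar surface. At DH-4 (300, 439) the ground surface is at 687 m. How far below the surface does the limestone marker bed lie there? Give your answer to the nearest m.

Let the plane be z = a·E + b·N + c.
DH-2−DH-1: 235a + 290b = −130;  DH-3−DH-1: −21a + 111b = 4.
Solving gives a = −0.48454, b = −0.05563.
Then c = 623 − a·361 − b·25 = 799.31.
At (300, 439): z_contact = −145.4 − 24.4 + 799.31 = 629.5 m.
Depth below ground = 687 − 629.5 = 57 m.

57 m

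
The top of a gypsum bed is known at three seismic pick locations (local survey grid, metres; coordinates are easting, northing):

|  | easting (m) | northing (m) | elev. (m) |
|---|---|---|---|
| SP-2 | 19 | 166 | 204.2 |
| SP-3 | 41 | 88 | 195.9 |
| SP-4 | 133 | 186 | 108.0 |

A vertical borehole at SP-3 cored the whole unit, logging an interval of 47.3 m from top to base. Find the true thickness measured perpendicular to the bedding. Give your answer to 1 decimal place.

36.4 m

Two edge vectors: SP-2→SP-3 = (22, -78, -8.3), SP-2→SP-4 = (114, 20, -96.2).
Normal n = (SP-2→SP-3) × (SP-2→SP-4) = (7669.6, 1170.2, 9332).
So ∂z/∂easting = −n_x/n_z = −0.82186 and ∂z/∂northing = −n_y/n_z = −0.12540.
|∇z| = √(a²+b²) = 0.83137, so dip δ = arctan(0.83137) = 39.74°.
True thickness = vertical thickness × cos δ = 47.3 × cos 39.74° = 36.4 m.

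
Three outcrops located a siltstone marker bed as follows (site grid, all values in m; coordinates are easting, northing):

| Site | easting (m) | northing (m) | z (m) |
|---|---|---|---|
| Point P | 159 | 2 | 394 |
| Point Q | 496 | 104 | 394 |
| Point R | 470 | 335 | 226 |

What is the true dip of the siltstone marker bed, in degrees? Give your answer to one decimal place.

Let the plane be z = a·easting + b·northing + c.
Point Q−Point P: 337a + 102b = 0;  Point R−Point P: 311a + 333b = −168.
Solving gives a = 0.21287, b = −0.70331.
Gradient magnitude |∇z| = √(a² + b²) = √(0.04531 + 0.49465) = 0.73482.
True dip = arctan(0.73482) = 36.3°, dipping toward NNW (azimuth ≈ 343°).

36.3°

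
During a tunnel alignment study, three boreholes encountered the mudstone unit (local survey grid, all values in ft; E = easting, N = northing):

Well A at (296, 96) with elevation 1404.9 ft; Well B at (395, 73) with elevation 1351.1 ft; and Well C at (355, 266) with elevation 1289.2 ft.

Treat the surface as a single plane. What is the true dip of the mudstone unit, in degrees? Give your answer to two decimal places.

38.41°

Let the plane be z = a·E + b·N + c.
Well B−Well A: 99a − 23b = −53.8;  Well C−Well A: 59a + 170b = −115.7.
Solving gives a = −0.64921, b = −0.45528.
Gradient magnitude |∇z| = √(a² + b²) = √(0.42147 + 0.20728) = 0.79293.
True dip = arctan(0.79293) = 38.41°, dipping toward NE (azimuth ≈ 055°).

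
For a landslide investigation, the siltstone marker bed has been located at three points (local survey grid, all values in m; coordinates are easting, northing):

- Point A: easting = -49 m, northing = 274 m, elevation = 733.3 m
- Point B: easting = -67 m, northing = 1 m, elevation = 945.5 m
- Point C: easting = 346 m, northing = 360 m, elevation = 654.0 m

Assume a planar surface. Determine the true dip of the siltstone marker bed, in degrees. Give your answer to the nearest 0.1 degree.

Let the plane be z = a·easting + b·northing + c.
Point B−Point A: −18a − 273b = 212.2;  Point C−Point A: 395a + 86b = −79.3.
Solving gives a = −0.03199, b = −0.77518.
Gradient magnitude |∇z| = √(a² + b²) = √(0.00102 + 0.60090) = 0.77584.
True dip = arctan(0.77584) = 37.8°, dipping toward N (azimuth ≈ 002°).

37.8°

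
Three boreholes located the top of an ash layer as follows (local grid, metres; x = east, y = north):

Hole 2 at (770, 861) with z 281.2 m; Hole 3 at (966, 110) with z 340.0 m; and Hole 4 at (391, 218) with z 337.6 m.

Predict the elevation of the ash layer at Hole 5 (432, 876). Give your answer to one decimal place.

Two edge vectors: Hole 2→Hole 3 = (196, -751, 58.8), Hole 2→Hole 4 = (-379, -643, 56.4).
Normal n = (Hole 2→Hole 3) × (Hole 2→Hole 4) = (-4548, -33339.6, -410657).
So ∂z/∂x = −n_x/n_z = −0.01107 and ∂z/∂y = −n_y/n_z = −0.08119.
Intercept c from Hole 2: 281.2 + 8.53 + 69.90 = 359.63.
At (432, 876): z = −4.8 − 71.1 + 359.63 = 283.7 m.

283.7 m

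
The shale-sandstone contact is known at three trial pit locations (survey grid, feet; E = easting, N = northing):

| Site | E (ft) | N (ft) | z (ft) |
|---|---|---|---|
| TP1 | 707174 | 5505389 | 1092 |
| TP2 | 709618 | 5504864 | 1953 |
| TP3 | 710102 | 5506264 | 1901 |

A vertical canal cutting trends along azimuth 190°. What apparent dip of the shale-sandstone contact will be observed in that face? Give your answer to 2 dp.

5.15°

Two edge vectors: TP1→TP2 = (2444, -525, 861), TP1→TP3 = (2928, 875, 809).
Normal n = (TP1→TP2) × (TP1→TP3) = (-1178100, 543812, 3675700).
So ∂z/∂E = −n_x/n_z = 0.32051 and ∂z/∂N = −n_y/n_z = −0.14795.
Unit vector along 190° is (sin 190°, cos 190°) = (-0.1736, -0.9848).
Slope in that direction = a·(-0.1736) + b·(-0.9848) = 0.09004.
Apparent dip = arctan|0.09004| = 5.15° (true dip is 19.4°, so apparent ≤ true as expected).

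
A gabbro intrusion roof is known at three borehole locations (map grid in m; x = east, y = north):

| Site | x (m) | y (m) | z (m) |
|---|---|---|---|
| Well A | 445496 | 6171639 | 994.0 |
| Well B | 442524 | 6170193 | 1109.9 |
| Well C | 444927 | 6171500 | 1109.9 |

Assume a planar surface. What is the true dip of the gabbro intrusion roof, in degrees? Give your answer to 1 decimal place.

37.7°

Let the plane be z = a·x + b·y + c.
Well B−Well A: −2972a − 1446b = 115.9;  Well C−Well A: −569a − 139b = 115.9.
Solving gives a = −0.36977, b = 0.67984.
Gradient magnitude |∇z| = √(a² + b²) = √(0.13673 + 0.46218) = 0.77389.
True dip = arctan(0.77389) = 37.7°, dipping toward SSE (azimuth ≈ 151°).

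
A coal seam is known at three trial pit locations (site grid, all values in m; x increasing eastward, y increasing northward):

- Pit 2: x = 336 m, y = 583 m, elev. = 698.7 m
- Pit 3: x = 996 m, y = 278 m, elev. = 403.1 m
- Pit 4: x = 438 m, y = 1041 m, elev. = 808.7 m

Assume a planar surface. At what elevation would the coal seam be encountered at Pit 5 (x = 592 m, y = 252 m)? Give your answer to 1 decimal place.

518.5 m

Let the plane be z = a·x + b·y + c.
Pit 3−Pit 2: 660a − 305b = −295.6;  Pit 4−Pit 2: 102a + 458b = 110.
Solving gives a = −0.305452, b = 0.308201.
Then c = 698.7 − a·336 − b·583 = 621.65.
At (592, 252): z = −180.8 + 77.7 + 621.65 = 518.5 m.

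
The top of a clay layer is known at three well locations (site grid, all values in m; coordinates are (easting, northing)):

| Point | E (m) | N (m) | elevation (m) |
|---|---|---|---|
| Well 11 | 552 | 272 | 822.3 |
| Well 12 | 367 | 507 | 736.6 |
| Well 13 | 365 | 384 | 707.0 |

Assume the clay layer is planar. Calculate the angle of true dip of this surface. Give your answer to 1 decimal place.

38.2°

Let the plane be z = a·E + b·N + c.
Well 12−Well 11: −185a + 235b = −85.7;  Well 13−Well 11: −187a + 112b = −115.3.
Solving gives a = 0.75337, b = 0.22840.
Gradient magnitude |∇z| = √(a² + b²) = √(0.56757 + 0.05217) = 0.78723.
True dip = arctan(0.78723) = 38.2°, dipping toward WSW (azimuth ≈ 253°).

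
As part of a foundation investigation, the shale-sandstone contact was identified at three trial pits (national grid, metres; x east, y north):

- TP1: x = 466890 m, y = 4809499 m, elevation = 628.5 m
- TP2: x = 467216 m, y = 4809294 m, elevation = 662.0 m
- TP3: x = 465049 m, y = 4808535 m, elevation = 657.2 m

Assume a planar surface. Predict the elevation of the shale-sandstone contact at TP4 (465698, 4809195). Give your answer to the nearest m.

Let the plane be z = a·x + b·y + c.
TP2−TP1: 326a − 205b = 33.5;  TP3−TP1: −1841a − 964b = 28.7.
Solving gives a = 0.03818373, b = −0.10269320.
Then c = 628.5 − a·466890 − b·4809499 = 476703.72.
At (465698, 4809195): z = 17782.1 − 493871.6 + 476703.72 = 614.2 m.

614 m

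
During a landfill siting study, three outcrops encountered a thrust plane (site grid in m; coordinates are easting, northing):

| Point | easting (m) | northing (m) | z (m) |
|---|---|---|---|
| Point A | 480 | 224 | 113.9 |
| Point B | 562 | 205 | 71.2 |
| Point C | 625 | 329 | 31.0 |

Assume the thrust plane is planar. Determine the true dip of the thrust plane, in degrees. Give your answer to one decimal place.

28.2°

Two edge vectors: Point A→Point B = (82, -19, -42.7), Point A→Point C = (145, 105, -82.9).
Normal n = (Point A→Point B) × (Point A→Point C) = (6058.6, 606.3, 11365).
So ∂z/∂easting = −n_x/n_z = −0.53309 and ∂z/∂northing = −n_y/n_z = −0.05335.
Gradient magnitude |∇z| = √(a² + b²) = √(0.28419 + 0.00285) = 0.53576.
True dip = arctan(0.53576) = 28.2°, dipping toward E (azimuth ≈ 084°).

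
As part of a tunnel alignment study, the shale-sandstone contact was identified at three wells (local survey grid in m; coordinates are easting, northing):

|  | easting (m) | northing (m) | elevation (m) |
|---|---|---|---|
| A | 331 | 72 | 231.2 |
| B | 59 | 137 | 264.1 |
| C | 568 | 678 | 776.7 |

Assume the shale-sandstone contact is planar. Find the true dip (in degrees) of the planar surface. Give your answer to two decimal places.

41.05°

Two edge vectors: A→B = (-272, 65, 32.9), A→C = (237, 606, 545.5).
Normal n = (A→B) × (A→C) = (15520.1, 156173.3, -180237).
So ∂z/∂easting = −n_x/n_z = 0.08611 and ∂z/∂northing = −n_y/n_z = 0.86649.
Gradient magnitude |∇z| = √(a² + b²) = √(0.00741 + 0.75080) = 0.87076.
True dip = arctan(0.87076) = 41.05°, dipping toward S (azimuth ≈ 186°).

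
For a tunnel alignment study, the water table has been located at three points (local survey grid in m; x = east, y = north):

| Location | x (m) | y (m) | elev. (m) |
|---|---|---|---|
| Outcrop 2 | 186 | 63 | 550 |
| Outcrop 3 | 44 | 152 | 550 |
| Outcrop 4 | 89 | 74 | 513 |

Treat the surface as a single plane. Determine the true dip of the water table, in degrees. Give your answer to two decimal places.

41.25°

Let the plane be z = a·x + b·y + c.
Outcrop 3−Outcrop 2: −142a + 89b = 0;  Outcrop 4−Outcrop 2: −97a + 11b = −37.
Solving gives a = 0.46570, b = 0.74303.
Gradient magnitude |∇z| = √(a² + b²) = √(0.21688 + 0.55210) = 0.87692.
True dip = arctan(0.87692) = 41.25°, dipping toward SSW (azimuth ≈ 212°).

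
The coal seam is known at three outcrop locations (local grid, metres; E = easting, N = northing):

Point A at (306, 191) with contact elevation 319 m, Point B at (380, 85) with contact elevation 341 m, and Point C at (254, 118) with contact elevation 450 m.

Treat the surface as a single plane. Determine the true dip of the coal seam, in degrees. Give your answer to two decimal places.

Let the plane be z = a·E + b·N + c.
Point B−Point A: 74a − 106b = 22;  Point C−Point A: −52a − 73b = 131.
Solving gives a = −1.12516, b = −0.99304.
Gradient magnitude |∇z| = √(a² + b²) = √(1.26599 + 0.98612) = 1.50070.
True dip = arctan(1.50070) = 56.32°, dipping toward NE (azimuth ≈ 049°).

56.32°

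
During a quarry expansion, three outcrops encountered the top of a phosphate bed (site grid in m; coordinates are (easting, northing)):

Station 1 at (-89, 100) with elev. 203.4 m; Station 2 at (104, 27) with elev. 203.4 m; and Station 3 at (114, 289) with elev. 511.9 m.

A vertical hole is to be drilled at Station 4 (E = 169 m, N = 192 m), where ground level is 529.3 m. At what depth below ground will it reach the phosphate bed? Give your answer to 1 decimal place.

Let the plane be z = a·E + b·N + c.
Station 2−Station 1: 193a − 73b = 0;  Station 3−Station 1: 203a + 189b = 308.5.
Solving gives a = 0.43903, b = 1.16072.
Then c = 203.4 − a·-89 − b·100 = 126.40.
At (169, 192): z_contact = 74.20 + 222.86 + 126.40 = 423.46 m.
Depth below ground = 529.3 − 423.46 = 105.8 m.

105.8 m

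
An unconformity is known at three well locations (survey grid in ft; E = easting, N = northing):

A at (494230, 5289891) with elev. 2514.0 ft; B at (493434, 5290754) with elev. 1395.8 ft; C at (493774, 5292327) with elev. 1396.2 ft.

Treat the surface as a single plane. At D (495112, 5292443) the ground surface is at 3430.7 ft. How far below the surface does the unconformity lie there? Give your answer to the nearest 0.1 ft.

Two edge vectors: A→B = (-796, 863, -1118.2), A→C = (-456, 2436, -1117.8).
Normal n = (A→B) × (A→C) = (1759273.8, -379869.6, -1545528).
So ∂z/∂E = −n_x/n_z = 1.138299533 and ∂z/∂N = −n_y/n_z = −0.245786294.
Intercept c from A: 2514 − 562581.78 + 1300182.71 = 740114.93.
At (495112, 5292443): z_contact = 563585.76 − 1300809.95 + 740114.93 = 2890.73 ft.
Depth below ground = 3430.7 − 2890.73 = 540.0 ft.

540.0 ft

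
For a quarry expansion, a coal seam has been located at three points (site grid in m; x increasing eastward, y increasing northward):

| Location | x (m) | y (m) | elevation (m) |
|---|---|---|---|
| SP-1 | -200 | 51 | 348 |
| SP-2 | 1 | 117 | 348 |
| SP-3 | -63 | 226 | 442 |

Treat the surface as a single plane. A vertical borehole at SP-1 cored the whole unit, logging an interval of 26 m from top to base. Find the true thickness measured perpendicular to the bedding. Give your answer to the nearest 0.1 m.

Let the plane be z = a·x + b·y + c.
SP-2−SP-1: 201a + 66b = 0;  SP-3−SP-1: 137a + 175b = 94.
Solving gives a = −0.23740, b = 0.72299.
|∇z| = √(a²+b²) = 0.76097, so dip δ = arctan(0.76097) = 37.27°.
True thickness = vertical thickness × cos δ = 26 × cos 37.27° = 20.7 m.

20.7 m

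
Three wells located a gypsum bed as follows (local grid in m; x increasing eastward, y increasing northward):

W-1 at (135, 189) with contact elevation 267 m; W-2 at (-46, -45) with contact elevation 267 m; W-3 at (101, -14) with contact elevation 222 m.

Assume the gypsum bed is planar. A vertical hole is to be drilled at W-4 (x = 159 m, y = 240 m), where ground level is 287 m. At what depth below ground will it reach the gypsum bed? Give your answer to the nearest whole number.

Two edge vectors: W-1→W-2 = (-181, -234, 0), W-1→W-3 = (-34, -203, -45).
Normal n = (W-1→W-2) × (W-1→W-3) = (10530, -8145, 28787).
So ∂z/∂x = −n_x/n_z = −0.36579 and ∂z/∂y = −n_y/n_z = 0.28294.
Intercept c from W-1: 267 + 49.38 − 53.48 = 262.91.
At (159, 240): z_contact = −58.2 + 67.9 + 262.91 = 272.7 m.
Depth below ground = 287 − 272.7 = 14 m.

14 m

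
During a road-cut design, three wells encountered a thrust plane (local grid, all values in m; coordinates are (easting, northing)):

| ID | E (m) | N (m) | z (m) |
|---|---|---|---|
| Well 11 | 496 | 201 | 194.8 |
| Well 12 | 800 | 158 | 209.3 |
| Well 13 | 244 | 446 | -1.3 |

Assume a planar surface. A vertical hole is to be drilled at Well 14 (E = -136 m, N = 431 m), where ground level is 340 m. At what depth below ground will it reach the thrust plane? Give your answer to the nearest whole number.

Two edge vectors: Well 11→Well 12 = (304, -43, 14.5), Well 11→Well 13 = (-252, 245, -196.1).
Normal n = (Well 11→Well 12) × (Well 11→Well 13) = (4879.8, 55960.4, 63644).
So ∂z/∂E = −n_x/n_z = −0.07667 and ∂z/∂N = −n_y/n_z = −0.87927.
Intercept c from Well 11: 194.8 + 38.03 + 176.73 = 409.56.
At (-136, 431): z_contact = 10.4 − 379.0 + 409.56 = 41.0 m.
Depth below ground = 340 − 41.0 = 299 m.

299 m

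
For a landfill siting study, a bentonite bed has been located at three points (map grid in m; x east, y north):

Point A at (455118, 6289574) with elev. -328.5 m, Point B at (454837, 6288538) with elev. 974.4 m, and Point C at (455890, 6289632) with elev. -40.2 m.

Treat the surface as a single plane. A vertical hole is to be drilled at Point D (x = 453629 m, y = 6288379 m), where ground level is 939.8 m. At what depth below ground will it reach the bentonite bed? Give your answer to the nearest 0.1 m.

Two edge vectors: Point A→Point B = (-281, -1036, 1302.9), Point A→Point C = (772, 58, 288.3).
Normal n = (Point A→Point B) × (Point A→Point C) = (-374247, 1086851.1, 783494).
So ∂z/∂x = −n_x/n_z = 0.477664156 and ∂z/∂y = −n_y/n_z = −1.387184969.
Intercept c from Point A: -328.5 − 217393.56 + 8724802.51 = 8507080.46.
At (453629, 6288379): z_contact = 216682.31 − 8723144.83 + 8507080.46 = 617.94 m.
Depth below ground = 939.8 − 617.94 = 321.9 m.

321.9 m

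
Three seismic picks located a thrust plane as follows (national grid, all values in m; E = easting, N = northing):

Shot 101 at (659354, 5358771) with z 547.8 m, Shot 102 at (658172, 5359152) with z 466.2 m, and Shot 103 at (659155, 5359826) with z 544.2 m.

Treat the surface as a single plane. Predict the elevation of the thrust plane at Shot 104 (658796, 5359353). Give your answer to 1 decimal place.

Two edge vectors: Shot 101→Shot 102 = (-1182, 381, -81.6), Shot 101→Shot 103 = (-199, 1055, -3.6).
Normal n = (Shot 101→Shot 102) × (Shot 101→Shot 103) = (84716.4, 11983.2, -1171191).
So ∂z/∂E = −n_x/n_z = 0.072333548 and ∂z/∂N = −n_y/n_z = 0.010231636.
Intercept c from Shot 101: 547.8 − 47693.41 − 54828.99 = −101974.61.
At (658796, 5359353): z = 47653.1 + 54834.9 − 101974.61 = 513.4 m.

513.4 m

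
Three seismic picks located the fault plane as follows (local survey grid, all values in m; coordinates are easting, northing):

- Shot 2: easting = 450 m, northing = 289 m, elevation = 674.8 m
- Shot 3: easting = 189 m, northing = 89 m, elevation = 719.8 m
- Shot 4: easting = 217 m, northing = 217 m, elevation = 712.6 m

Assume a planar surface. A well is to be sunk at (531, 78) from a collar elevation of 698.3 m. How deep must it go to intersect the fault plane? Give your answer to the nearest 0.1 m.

Let the plane be z = a·easting + b·northing + c.
Shot 3−Shot 2: −261a − 200b = 45;  Shot 4−Shot 2: −233a − 72b = 37.8.
Solving gives a = −0.15535, b = −0.02227.
Then c = 674.8 − a·450 − b·289 = 751.14.
At (531, 78): z_contact = −82.49 − 1.74 + 751.14 = 666.91 m.
Depth below ground = 698.3 − 666.91 = 31.4 m.

31.4 m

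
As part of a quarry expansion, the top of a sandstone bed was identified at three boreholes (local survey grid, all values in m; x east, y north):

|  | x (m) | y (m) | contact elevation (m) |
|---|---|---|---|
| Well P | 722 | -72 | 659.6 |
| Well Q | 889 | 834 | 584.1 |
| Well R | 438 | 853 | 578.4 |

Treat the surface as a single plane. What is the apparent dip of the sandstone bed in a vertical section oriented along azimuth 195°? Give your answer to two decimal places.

4.56°

Two edge vectors: Well P→Well Q = (167, 906, -75.5), Well P→Well R = (-284, 925, -81.2).
Normal n = (Well P→Well Q) × (Well P→Well R) = (-3729.7, 35002.4, 411779).
So ∂z/∂x = −n_x/n_z = 0.00906 and ∂z/∂y = −n_y/n_z = −0.08500.
Unit vector along 195° is (sin 195°, cos 195°) = (-0.2588, -0.9659).
Slope in that direction = a·(-0.2588) + b·(-0.9659) = 0.07976.
Apparent dip = arctan|0.07976| = 4.56° (true dip is 4.9°, so apparent ≤ true as expected).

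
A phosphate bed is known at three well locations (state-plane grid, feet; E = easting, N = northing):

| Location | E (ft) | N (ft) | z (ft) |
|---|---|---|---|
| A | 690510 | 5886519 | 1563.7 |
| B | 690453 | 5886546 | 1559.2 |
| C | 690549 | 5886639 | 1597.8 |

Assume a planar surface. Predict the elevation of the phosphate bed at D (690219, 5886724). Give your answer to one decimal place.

Let the plane be z = a·E + b·N + c.
B−A: −57a + 27b = −4.5;  C−A: 39a + 120b = 34.1.
Solving gives a = 0.185062714, b = 0.224021285.
Then c = 1563.7 − a·690510 − b·5886519 = −1444929.50.
At (690219, 5886724): z = 127733.8 + 1318751.5 − 1444929.50 = 1555.8 ft.

1555.8 ft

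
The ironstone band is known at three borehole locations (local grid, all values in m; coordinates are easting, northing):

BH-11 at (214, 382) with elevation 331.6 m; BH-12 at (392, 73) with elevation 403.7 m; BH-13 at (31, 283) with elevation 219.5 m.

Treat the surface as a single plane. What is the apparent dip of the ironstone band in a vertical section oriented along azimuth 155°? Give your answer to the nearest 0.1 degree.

Let the plane be z = a·easting + b·northing + c.
BH-12−BH-11: 178a − 309b = 72.1;  BH-13−BH-11: −183a − 99b = −112.1.
Solving gives a = 0.56326, b = 0.09114.
Unit vector along 155° is (sin 155°, cos 155°) = (0.4226, -0.9063).
Slope in that direction = a·(0.4226) + b·(-0.9063) = 0.15545.
Apparent dip = arctan|0.15545| = 8.8° (true dip is 29.7°, so apparent ≤ true as expected).

8.8°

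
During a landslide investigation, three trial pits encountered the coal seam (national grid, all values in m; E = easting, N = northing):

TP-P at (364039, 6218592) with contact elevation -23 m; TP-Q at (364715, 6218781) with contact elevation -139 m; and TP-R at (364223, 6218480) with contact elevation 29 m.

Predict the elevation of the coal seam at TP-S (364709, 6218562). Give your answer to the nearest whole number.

-27 m

Two edge vectors: TP-P→TP-Q = (676, 189, -116), TP-P→TP-R = (184, -112, 52).
Normal n = (TP-P→TP-Q) × (TP-P→TP-R) = (-3164, -56496, -110488).
So ∂z/∂E = −n_x/n_z = −0.02863659 and ∂z/∂N = −n_y/n_z = −0.51133155.
Intercept c from TP-P: -23 + 10424.84 + 3179762.27 = 3190164.11.
At (364709, 6218562): z = −10444.0 − 3179746.9 + 3190164.11 = -26.8 m.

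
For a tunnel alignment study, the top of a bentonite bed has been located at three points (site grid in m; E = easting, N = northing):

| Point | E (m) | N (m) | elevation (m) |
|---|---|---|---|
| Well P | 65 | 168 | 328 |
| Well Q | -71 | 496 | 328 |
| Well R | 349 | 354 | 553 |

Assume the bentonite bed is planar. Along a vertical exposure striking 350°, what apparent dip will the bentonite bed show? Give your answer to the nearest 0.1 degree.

8.3°

Let the plane be z = a·E + b·N + c.
Well Q−Well P: −136a + 328b = 0;  Well R−Well P: 284a + 186b = 225.
Solving gives a = 0.62306, b = 0.25834.
Unit vector along 350° is (sin 350°, cos 350°) = (-0.1736, 0.9848).
Slope in that direction = a·(-0.1736) + b·(0.9848) = 0.14622.
Apparent dip = arctan|0.14622| = 8.3° (true dip is 34.0°, so apparent ≤ true as expected).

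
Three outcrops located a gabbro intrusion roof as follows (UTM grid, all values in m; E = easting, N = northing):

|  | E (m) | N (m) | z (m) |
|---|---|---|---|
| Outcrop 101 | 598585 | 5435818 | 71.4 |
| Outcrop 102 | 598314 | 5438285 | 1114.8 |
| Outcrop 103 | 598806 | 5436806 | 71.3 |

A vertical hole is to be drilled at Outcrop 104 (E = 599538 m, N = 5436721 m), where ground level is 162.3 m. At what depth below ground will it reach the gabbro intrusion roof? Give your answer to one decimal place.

1043.6 m

Let the plane be z = a·E + b·N + c.
Outcrop 102−Outcrop 101: −271a + 2467b = 1043.4;  Outcrop 103−Outcrop 101: 221a + 988b = −0.1.
Solving gives a = −1.268367745, b = 0.283612623.
Then c = 71.4 − a·598585 − b·5435818 = −782369.30.
At (599538, 5436721): z_contact = −760434.66 + 1541922.70 − 782369.30 = -881.25 m.
Depth below ground = 162.3 − (-881.25) = 1043.6 m.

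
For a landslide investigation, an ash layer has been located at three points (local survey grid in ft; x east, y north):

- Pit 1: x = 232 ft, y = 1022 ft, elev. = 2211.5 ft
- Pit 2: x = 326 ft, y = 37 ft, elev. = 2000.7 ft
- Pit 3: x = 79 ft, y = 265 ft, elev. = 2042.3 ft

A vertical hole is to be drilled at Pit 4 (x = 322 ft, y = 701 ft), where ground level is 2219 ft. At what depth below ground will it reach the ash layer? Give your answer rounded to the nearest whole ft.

Two edge vectors: Pit 1→Pit 2 = (94, -985, -210.8), Pit 1→Pit 3 = (-153, -757, -169.2).
Normal n = (Pit 1→Pit 2) × (Pit 1→Pit 3) = (7086.4, 48157.2, -221863).
So ∂z/∂x = −n_x/n_z = 0.03194 and ∂z/∂y = −n_y/n_z = 0.21706.
Intercept c from Pit 1: 2211.5 − 7.41 − 221.83 = 1982.26.
At (322, 701): z_contact = 10.3 + 152.2 + 1982.26 = 2144.7 ft.
Depth below ground = 2219 − 2144.7 = 74 ft.

74 ft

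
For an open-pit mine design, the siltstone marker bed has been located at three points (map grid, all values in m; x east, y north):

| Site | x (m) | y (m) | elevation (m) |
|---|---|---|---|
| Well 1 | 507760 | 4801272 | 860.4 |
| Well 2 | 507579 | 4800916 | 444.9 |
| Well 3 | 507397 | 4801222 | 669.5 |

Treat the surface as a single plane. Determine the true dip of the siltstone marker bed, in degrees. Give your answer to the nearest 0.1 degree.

46.2°

Two edge vectors: Well 1→Well 2 = (-181, -356, -415.5), Well 1→Well 3 = (-363, -50, -190.9).
Normal n = (Well 1→Well 2) × (Well 1→Well 3) = (47185.4, 116273.6, -120178).
So ∂z/∂x = −n_x/n_z = 0.39263 and ∂z/∂y = −n_y/n_z = 0.96751.
Gradient magnitude |∇z| = √(a² + b²) = √(0.15416 + 0.93608) = 1.04414.
True dip = arctan(1.04414) = 46.2°, dipping toward SSW (azimuth ≈ 202°).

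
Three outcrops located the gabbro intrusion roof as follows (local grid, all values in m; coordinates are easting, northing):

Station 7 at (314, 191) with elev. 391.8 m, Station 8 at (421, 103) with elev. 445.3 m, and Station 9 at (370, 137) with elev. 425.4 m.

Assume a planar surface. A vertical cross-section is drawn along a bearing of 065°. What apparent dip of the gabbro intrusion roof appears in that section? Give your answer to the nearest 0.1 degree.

Two edge vectors: Station 7→Station 8 = (107, -88, 53.5), Station 7→Station 9 = (56, -54, 33.6).
Normal n = (Station 7→Station 8) × (Station 7→Station 9) = (-67.8, -599.2, -850).
So ∂z/∂easting = −n_x/n_z = −0.07976 and ∂z/∂northing = −n_y/n_z = −0.70494.
Unit vector along 065° is (sin 65°, cos 65°) = (0.9063, 0.4226).
Slope in that direction = a·(0.9063) + b·(0.4226) = −0.37021.
Apparent dip = arctan|0.37021| = 20.3° (true dip is 35.4°, so apparent ≤ true as expected).

20.3°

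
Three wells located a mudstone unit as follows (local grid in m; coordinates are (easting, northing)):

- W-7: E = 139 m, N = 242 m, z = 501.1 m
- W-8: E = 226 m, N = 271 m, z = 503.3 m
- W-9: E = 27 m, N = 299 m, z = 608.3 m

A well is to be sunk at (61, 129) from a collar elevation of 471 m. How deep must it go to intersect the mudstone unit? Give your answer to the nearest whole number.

73 m

Let the plane be z = a·E + b·N + c.
W-8−W-7: 87a + 29b = 2.2;  W-9−W-7: −112a + 57b = 107.2.
Solving gives a = −0.36352, b = 1.16642.
Then c = 501.1 − a·139 − b·242 = 269.36.
At (61, 129): z_contact = −22.2 + 150.5 + 269.36 = 397.6 m.
Depth below ground = 471 − 397.6 = 73 m.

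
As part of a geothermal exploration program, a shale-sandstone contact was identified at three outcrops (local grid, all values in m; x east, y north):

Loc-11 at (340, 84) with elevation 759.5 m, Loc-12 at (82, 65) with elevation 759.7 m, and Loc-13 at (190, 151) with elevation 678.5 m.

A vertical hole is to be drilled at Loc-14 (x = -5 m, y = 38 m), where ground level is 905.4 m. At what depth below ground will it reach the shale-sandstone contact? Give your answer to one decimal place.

Two edge vectors: Loc-11→Loc-12 = (-258, -19, 0.2), Loc-11→Loc-13 = (-150, 67, -81).
Normal n = (Loc-11→Loc-12) × (Loc-11→Loc-13) = (1525.6, -20928, -20136).
So ∂z/∂x = −n_x/n_z = 0.07576 and ∂z/∂y = −n_y/n_z = −1.03933.
Intercept c from Loc-11: 759.5 − 25.76 + 87.30 = 821.04.
At (-5, 38): z_contact = −0.38 − 39.49 + 821.04 = 781.17 m.
Depth below ground = 905.4 − 781.17 = 124.2 m.

124.2 m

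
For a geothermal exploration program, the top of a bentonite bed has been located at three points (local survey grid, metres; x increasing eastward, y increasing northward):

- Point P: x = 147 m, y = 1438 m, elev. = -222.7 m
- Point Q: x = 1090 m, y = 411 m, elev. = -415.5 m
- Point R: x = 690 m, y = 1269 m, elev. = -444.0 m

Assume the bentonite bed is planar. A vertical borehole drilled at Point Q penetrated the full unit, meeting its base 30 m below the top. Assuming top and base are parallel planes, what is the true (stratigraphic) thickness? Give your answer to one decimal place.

26.2 m

Two edge vectors: Point P→Point Q = (943, -1027, -192.8), Point P→Point R = (543, -169, -221.3).
Normal n = (Point P→Point Q) × (Point P→Point R) = (194691.9, 103995.5, 398294).
So ∂z/∂x = −n_x/n_z = −0.48881 and ∂z/∂y = −n_y/n_z = −0.26110.
|∇z| = √(a²+b²) = 0.55418, so dip δ = arctan(0.55418) = 28.99°.
True thickness = vertical thickness × cos δ = 30 × cos 28.99° = 26.2 m.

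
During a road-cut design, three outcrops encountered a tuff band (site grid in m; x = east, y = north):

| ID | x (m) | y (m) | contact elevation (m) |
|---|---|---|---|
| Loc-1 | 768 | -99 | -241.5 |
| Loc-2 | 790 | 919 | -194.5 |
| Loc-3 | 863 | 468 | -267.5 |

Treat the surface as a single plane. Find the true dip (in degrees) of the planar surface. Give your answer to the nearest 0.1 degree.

Two edge vectors: Loc-1→Loc-2 = (22, 1018, 47), Loc-1→Loc-3 = (95, 567, -26).
Normal n = (Loc-1→Loc-2) × (Loc-1→Loc-3) = (-53117, 5037, -84236).
So ∂z/∂x = −n_x/n_z = −0.63057 and ∂z/∂y = −n_y/n_z = 0.05980.
Gradient magnitude |∇z| = √(a² + b²) = √(0.39762 + 0.00358) = 0.63340.
True dip = arctan(0.63340) = 32.4°, dipping toward E (azimuth ≈ 095°).

32.4°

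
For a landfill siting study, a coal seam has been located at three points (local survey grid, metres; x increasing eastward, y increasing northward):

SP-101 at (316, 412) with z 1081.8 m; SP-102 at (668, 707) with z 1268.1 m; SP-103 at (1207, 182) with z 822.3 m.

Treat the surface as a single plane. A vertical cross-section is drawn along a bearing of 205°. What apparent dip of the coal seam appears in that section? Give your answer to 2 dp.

32.49°

Two edge vectors: SP-101→SP-102 = (352, 295, 186.3), SP-101→SP-103 = (891, -230, -259.5).
Normal n = (SP-101→SP-102) × (SP-101→SP-103) = (-33703.5, 257337.3, -343805).
So ∂z/∂x = −n_x/n_z = −0.09803 and ∂z/∂y = −n_y/n_z = 0.74850.
Unit vector along 205° is (sin 205°, cos 205°) = (-0.4226, -0.9063).
Slope in that direction = a·(-0.4226) + b·(-0.9063) = −0.63694.
Apparent dip = arctan|0.63694| = 32.49° (true dip is 37.0°, so apparent ≤ true as expected).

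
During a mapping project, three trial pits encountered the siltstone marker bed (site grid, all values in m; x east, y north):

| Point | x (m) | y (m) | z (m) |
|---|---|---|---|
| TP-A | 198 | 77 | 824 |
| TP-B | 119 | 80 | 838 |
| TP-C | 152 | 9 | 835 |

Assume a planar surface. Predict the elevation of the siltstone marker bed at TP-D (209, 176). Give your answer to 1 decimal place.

Two edge vectors: TP-A→TP-B = (-79, 3, 14), TP-A→TP-C = (-46, -68, 11).
Normal n = (TP-A→TP-B) × (TP-A→TP-C) = (985, 225, 5510).
So ∂z/∂x = −n_x/n_z = −0.17877 and ∂z/∂y = −n_y/n_z = −0.04083.
Intercept c from TP-A: 824 + 35.40 + 3.14 = 862.54.
At (209, 176): z = −37.4 − 7.2 + 862.54 = 818.0 m.

818.0 m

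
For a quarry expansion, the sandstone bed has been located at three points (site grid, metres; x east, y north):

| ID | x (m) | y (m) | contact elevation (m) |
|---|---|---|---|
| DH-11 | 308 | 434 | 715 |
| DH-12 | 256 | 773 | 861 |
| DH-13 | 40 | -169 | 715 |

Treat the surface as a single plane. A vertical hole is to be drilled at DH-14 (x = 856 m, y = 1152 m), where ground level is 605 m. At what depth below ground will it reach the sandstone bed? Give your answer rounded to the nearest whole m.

55 m

Two edge vectors: DH-11→DH-12 = (-52, 339, 146), DH-11→DH-13 = (-268, -603, 0).
Normal n = (DH-11→DH-12) × (DH-11→DH-13) = (88038, -39128, 122208).
So ∂z/∂x = −n_x/n_z = −0.72039 and ∂z/∂y = −n_y/n_z = 0.32018.
Intercept c from DH-11: 715 + 221.88 − 138.96 = 797.93.
At (856, 1152): z_contact = −616.7 + 368.8 + 797.93 = 550.1 m.
Depth below ground = 605 − 550.1 = 55 m.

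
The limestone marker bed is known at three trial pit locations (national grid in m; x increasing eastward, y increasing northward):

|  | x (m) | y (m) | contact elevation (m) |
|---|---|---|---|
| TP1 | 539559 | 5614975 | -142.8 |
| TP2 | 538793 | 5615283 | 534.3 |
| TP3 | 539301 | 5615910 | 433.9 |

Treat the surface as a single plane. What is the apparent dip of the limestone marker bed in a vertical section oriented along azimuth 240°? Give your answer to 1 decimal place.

Two edge vectors: TP1→TP2 = (-766, 308, 677.1), TP1→TP3 = (-258, 935, 576.7).
Normal n = (TP1→TP2) × (TP1→TP3) = (-455464.9, 267060.4, -636746).
So ∂z/∂x = −n_x/n_z = −0.71530 and ∂z/∂y = −n_y/n_z = 0.41941.
Unit vector along 240° is (sin 240°, cos 240°) = (-0.8660, -0.5000).
Slope in that direction = a·(-0.8660) + b·(-0.5000) = 0.40976.
Apparent dip = arctan|0.40976| = 22.3° (true dip is 39.7°, so apparent ≤ true as expected).

22.3°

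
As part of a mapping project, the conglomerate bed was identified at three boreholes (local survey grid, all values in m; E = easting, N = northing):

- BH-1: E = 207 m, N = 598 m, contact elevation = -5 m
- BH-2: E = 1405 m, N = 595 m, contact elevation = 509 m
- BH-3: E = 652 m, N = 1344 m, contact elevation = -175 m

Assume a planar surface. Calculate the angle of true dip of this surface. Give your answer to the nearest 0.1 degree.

Two edge vectors: BH-1→BH-2 = (1198, -3, 514), BH-1→BH-3 = (445, 746, -170).
Normal n = (BH-1→BH-2) × (BH-1→BH-3) = (-382934, 432390, 895043).
So ∂z/∂E = −n_x/n_z = 0.42784 and ∂z/∂N = −n_y/n_z = −0.48309.
Gradient magnitude |∇z| = √(a² + b²) = √(0.18305 + 0.23338) = 0.64531.
True dip = arctan(0.64531) = 32.8°, dipping toward NW (azimuth ≈ 318°).

32.8°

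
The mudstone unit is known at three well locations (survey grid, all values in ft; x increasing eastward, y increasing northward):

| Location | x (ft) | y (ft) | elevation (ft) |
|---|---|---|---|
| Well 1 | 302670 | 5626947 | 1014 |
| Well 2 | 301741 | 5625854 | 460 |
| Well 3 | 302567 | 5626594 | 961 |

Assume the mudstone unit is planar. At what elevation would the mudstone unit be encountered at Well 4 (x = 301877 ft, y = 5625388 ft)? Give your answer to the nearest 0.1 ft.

563.8 ft

Two edge vectors: Well 1→Well 2 = (-929, -1093, -554), Well 1→Well 3 = (-103, -353, -53).
Normal n = (Well 1→Well 2) × (Well 1→Well 3) = (-137633, 7825, 215358).
So ∂z/∂x = −n_x/n_z = 0.639089330 and ∂z/∂y = −n_y/n_z = −0.036334847.
Intercept c from Well 1: 1014 − 193433.17 + 204454.26 = 12035.09.
At (301877, 5625388): z = 192926.4 − 204397.6 + 12035.09 = 563.8 ft.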